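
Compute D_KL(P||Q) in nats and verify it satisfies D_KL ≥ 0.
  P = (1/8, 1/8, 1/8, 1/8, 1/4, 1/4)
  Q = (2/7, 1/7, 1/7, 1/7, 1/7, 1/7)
0.1264 nats

KL divergence satisfies the Gibbs inequality: D_KL(P||Q) ≥ 0 for all distributions P, Q.

D_KL(P||Q) = Σ p(x) log(p(x)/q(x))
Term by term:
  x=0: 1/8 × log_e[(1/8)/(2/7)] = -0.1033
  x=1: 1/8 × log_e[(1/8)/(1/7)] = -0.0167
  x=2: 1/8 × log_e[(1/8)/(1/7)] = -0.0167
  x=3: 1/8 × log_e[(1/8)/(1/7)] = -0.0167
  x=4: 1/4 × log_e[(1/4)/(1/7)] = 0.1399
  x=5: 1/4 × log_e[(1/4)/(1/7)] = 0.1399
D_KL(P||Q) = 0.1264 nats

D_KL(P||Q) = 0.1264 ≥ 0 ✓

This non-negativity is a fundamental property: relative entropy cannot be negative because it measures how different Q is from P.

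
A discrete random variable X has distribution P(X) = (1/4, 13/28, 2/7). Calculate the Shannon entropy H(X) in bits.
1.5303 bits

Shannon entropy is H(X) = -Σ p(x) log p(x).

For P = (1/4, 13/28, 2/7):
H = -1/4 × log_2(1/4) -13/28 × log_2(13/28) -2/7 × log_2(2/7)
H = 1.5303 bits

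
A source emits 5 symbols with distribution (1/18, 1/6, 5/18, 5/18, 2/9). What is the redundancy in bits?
0.1506 bits

Redundancy measures how far a source is from maximum entropy:
R = H_max - H(X)

Maximum entropy for 5 symbols: H_max = log_2(5) = 2.3219 bits
Actual entropy: H(X) = 2.1714 bits
Redundancy: R = 2.3219 - 2.1714 = 0.1506 bits

This redundancy represents potential for compression: the source could be compressed by 0.1506 bits per symbol.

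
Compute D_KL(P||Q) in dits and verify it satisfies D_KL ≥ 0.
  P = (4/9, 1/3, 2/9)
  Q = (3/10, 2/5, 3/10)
0.0205 dits

KL divergence satisfies the Gibbs inequality: D_KL(P||Q) ≥ 0 for all distributions P, Q.

D_KL(P||Q) = Σ p(x) log(p(x)/q(x))
Term by term:
  x=0: 4/9 × log_10[(4/9)/(3/10)] = 0.0759
  x=1: 1/3 × log_10[(1/3)/(2/5)] = -0.0264
  x=2: 2/9 × log_10[(2/9)/(3/10)] = -0.0290
D_KL(P||Q) = 0.0205 dits

D_KL(P||Q) = 0.0205 ≥ 0 ✓

This non-negativity is a fundamental property: relative entropy cannot be negative because it measures how different Q is from P.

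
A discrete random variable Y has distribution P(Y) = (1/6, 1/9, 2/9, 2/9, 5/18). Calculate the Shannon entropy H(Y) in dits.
0.6806 dits

Shannon entropy is H(X) = -Σ p(x) log p(x).

For P = (1/6, 1/9, 2/9, 2/9, 5/18):
H = -1/6 × log_10(1/6) -1/9 × log_10(1/9) -2/9 × log_10(2/9) -2/9 × log_10(2/9) -5/18 × log_10(5/18)
H = 0.6806 dits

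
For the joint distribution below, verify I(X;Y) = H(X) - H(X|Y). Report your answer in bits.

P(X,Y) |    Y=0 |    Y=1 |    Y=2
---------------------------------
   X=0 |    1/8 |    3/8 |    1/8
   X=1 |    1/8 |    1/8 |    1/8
I(X;Y) = 0.0488 bits

Mutual information has multiple equivalent forms:
- I(X;Y) = H(X) - H(X|Y)
- I(X;Y) = H(Y) - H(Y|X)
- I(X;Y) = H(X) + H(Y) - H(X,Y)

Computing all quantities:
H(X) = 0.9544, H(Y) = 1.5000, H(X,Y) = 2.4056
H(X|Y) = 0.9056, H(Y|X) = 1.4512

Verification:
H(X) - H(X|Y) = 0.9544 - 0.9056 = 0.0488
H(Y) - H(Y|X) = 1.5000 - 1.4512 = 0.0488
H(X) + H(Y) - H(X,Y) = 0.9544 + 1.5000 - 2.4056 = 0.0488

All forms give I(X;Y) = 0.0488 bits. ✓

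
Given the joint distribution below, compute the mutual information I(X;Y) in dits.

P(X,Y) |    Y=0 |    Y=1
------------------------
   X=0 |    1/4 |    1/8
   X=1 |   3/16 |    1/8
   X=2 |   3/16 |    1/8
0.0010 dits

Mutual information: I(X;Y) = H(X) + H(Y) - H(X,Y)

Marginals:
P(X) = (3/8, 5/16, 5/16), H(X) = 0.4755 dits
P(Y) = (5/8, 3/8), H(Y) = 0.2873 dits

Joint entropy: H(X,Y) = 0.7618 dits

I(X;Y) = 0.4755 + 0.2873 - 0.7618 = 0.0010 dits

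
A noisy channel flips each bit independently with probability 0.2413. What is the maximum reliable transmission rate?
0.2028 bits

For a binary symmetric channel (BSC) with error probability p:
Capacity C = 1 - H(p) bits per symbol

where H(p) = -p log₂(p) - (1-p) log₂(1-p) is the binary entropy function.

H(0.2413) = 0.7972 bits
C = 1 - 0.7972 = 0.2028 bits per symbol

This means we can reliably transmit up to 0.2028 bits of information per channel use.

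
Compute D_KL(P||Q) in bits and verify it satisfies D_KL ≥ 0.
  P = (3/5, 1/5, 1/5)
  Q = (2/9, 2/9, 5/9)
0.5346 bits

KL divergence satisfies the Gibbs inequality: D_KL(P||Q) ≥ 0 for all distributions P, Q.

D_KL(P||Q) = Σ p(x) log(p(x)/q(x))
Term by term:
  x=0: 3/5 × log_2[(3/5)/(2/9)] = 0.8598
  x=1: 1/5 × log_2[(1/5)/(2/9)] = -0.0304
  x=2: 1/5 × log_2[(1/5)/(5/9)] = -0.2948
D_KL(P||Q) = 0.5346 bits

D_KL(P||Q) = 0.5346 ≥ 0 ✓

This non-negativity is a fundamental property: relative entropy cannot be negative because it measures how different Q is from P.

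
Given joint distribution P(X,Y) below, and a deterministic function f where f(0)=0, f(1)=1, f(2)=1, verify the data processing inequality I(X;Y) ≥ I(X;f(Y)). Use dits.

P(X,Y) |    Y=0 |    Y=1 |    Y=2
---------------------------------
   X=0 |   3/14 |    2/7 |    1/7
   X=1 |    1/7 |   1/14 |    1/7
I(X;Y) = 0.0150, I(X;f(Y)) = 0.0010, inequality holds: 0.0150 ≥ 0.0010

Data Processing Inequality: For any Markov chain X → Y → Z, we have I(X;Y) ≥ I(X;Z).

Here Z = f(Y) is a deterministic function of Y, forming X → Y → Z.

Original I(X;Y) = 0.0150 dits

After applying f:
P(X,Z) where Z=f(Y):
- P(X,Z=0) = P(X,Y=0)
- P(X,Z=1) = P(X,Y=1) + P(X,Y=2)

I(X;Z) = I(X;f(Y)) = 0.0010 dits

Verification: 0.0150 ≥ 0.0010 ✓

Information cannot be created by processing; the function f can only lose information about X.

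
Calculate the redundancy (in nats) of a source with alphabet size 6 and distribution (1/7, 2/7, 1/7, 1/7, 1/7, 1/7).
0.0439 nats

Redundancy measures how far a source is from maximum entropy:
R = H_max - H(X)

Maximum entropy for 6 symbols: H_max = log_e(6) = 1.7918 nats
Actual entropy: H(X) = 1.7479 nats
Redundancy: R = 1.7918 - 1.7479 = 0.0439 nats

This redundancy represents potential for compression: the source could be compressed by 0.0439 nats per symbol.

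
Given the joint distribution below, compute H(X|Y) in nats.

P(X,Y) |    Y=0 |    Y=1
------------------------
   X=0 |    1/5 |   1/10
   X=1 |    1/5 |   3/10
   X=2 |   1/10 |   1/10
1.0026 nats

Using the chain rule: H(X|Y) = H(X,Y) - H(Y)

First, compute H(X,Y) = 1.6957 nats

Marginal P(Y) = (1/2, 1/2)
H(Y) = 0.6931 nats

H(X|Y) = H(X,Y) - H(Y) = 1.6957 - 0.6931 = 1.0026 nats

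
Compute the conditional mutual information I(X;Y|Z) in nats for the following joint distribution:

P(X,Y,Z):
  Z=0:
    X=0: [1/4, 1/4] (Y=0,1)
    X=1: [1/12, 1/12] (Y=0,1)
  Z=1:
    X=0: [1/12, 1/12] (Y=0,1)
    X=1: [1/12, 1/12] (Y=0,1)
0.0000 nats

Conditional mutual information: I(X;Y|Z) = H(X|Z) + H(Y|Z) - H(X,Y|Z)

H(Z) = 0.6365
H(X,Z) = 1.2425 → H(X|Z) = 0.6059
H(Y,Z) = 1.3297 → H(Y|Z) = 0.6931
H(X,Y,Z) = 1.9356 → H(X,Y|Z) = 1.2991

I(X;Y|Z) = 0.6059 + 0.6931 - 1.2991 = 0.0000 nats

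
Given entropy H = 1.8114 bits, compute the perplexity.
3.5098

Perplexity is 2^H (or exp(H) for natural log).

H = 1.8114 bits
Perplexity = 2^1.8114 = 3.5098

Interpretation: The model's uncertainty is equivalent to choosing uniformly among 3.5 options.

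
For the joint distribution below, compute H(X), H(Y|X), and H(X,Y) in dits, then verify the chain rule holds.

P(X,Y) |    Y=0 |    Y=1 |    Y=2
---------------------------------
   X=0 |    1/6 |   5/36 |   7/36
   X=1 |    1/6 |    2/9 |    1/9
H(X,Y) = 0.7679, H(X) = 0.3010, H(Y|X) = 0.4669 (all in dits)

Chain rule: H(X,Y) = H(X) + H(Y|X)

Left side — joint entropy directly:
H(X,Y) = -Σ p(x,y) log p(x,y) = 0.7679 dits

Right side — compute H(Y|X) from the conditional distributions:
P(X) = (1/2, 1/2), so H(X) = 0.3010 dits
H(Y|X) = Σ_x P(X=x) · H(Y|X=x):
  P(Y|X=0) = (1/3, 5/18, 7/18), H(Y|X=0) = 0.4731, weight P(X=0) = 1/2
  P(Y|X=1) = (1/3, 4/9, 2/9), H(Y|X=1) = 0.4607, weight P(X=1) = 1/2
H(Y|X) = 0.4669 dits

H(X) + H(Y|X) = 0.3010 + 0.4669 = 0.7679 dits

Both sides equal 0.7679 dits. ✓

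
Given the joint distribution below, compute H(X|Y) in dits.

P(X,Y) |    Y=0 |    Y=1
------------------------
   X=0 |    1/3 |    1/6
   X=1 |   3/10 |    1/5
0.3000 dits

Using the chain rule: H(X|Y) = H(X,Y) - H(Y)

First, compute H(X,Y) = 0.5854 dits

Marginal P(Y) = (19/30, 11/30)
H(Y) = 0.2854 dits

H(X|Y) = H(X,Y) - H(Y) = 0.5854 - 0.2854 = 0.3000 dits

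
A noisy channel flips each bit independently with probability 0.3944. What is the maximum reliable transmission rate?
0.0324 bits

For a binary symmetric channel (BSC) with error probability p:
Capacity C = 1 - H(p) bits per symbol

where H(p) = -p log₂(p) - (1-p) log₂(1-p) is the binary entropy function.

H(0.3944) = 0.9676 bits
C = 1 - 0.9676 = 0.0324 bits per symbol

This means we can reliably transmit up to 0.0324 bits of information per channel use.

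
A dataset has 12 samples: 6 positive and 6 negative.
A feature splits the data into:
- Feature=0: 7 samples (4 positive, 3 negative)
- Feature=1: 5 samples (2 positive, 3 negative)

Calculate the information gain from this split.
0.0207 bits

Information Gain = H(Y) - H(Y|Feature)

Before split:
P(positive) = 6/12 = 0.5000
H(Y) = 1.0000 bits

After split:
Feature=0: H = 0.9852 bits (weight = 7/12)
Feature=1: H = 0.9710 bits (weight = 5/12)
H(Y|Feature) = (7/12)×0.9852 + (5/12)×0.9710 = 0.9793 bits

Information Gain = 1.0000 - 0.9793 = 0.0207 bits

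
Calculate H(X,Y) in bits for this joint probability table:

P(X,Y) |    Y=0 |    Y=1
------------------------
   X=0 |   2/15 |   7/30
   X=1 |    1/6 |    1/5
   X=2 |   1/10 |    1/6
2.5357 bits

Joint entropy is H(X,Y) = -Σ_{x,y} p(x,y) log p(x,y).

Summing over all non-zero entries:
H(X,Y) = -[2/15·log_2(2/15) + 7/30·log_2(7/30) + 1/6·log_2(1/6) + 1/5·log_2(1/5) + 1/10·log_2(1/10) + 1/6·log_2(1/6)]
H(X,Y) = 2.5357 bits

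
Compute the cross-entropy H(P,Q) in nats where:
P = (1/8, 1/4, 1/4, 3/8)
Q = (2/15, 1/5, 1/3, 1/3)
1.3409 nats

Cross-entropy: H(P,Q) = -Σ p(x) log q(x)

Alternatively: H(P,Q) = H(P) + D_KL(P||Q)
H(P) = 1.3209 nats
D_KL(P||Q) = 0.0200 nats

H(P,Q) = 1.3209 + 0.0200 = 1.3409 nats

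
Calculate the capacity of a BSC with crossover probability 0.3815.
0.0409 bits

For a binary symmetric channel (BSC) with error probability p:
Capacity C = 1 - H(p) bits per symbol

where H(p) = -p log₂(p) - (1-p) log₂(1-p) is the binary entropy function.

H(0.3815) = 0.9591 bits
C = 1 - 0.9591 = 0.0409 bits per symbol

This means we can reliably transmit up to 0.0409 bits of information per channel use.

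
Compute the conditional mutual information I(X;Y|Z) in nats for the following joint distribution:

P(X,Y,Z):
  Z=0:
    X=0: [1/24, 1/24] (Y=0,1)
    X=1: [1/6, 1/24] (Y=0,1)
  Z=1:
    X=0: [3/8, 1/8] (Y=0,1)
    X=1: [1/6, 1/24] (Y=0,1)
0.0135 nats

Conditional mutual information: I(X;Y|Z) = H(X|Z) + H(Y|Z) - H(X,Y|Z)

H(Z) = 0.6036
H(X,Z) = 1.2072 → H(X|Z) = 0.6036
H(Y,Z) = 1.1646 → H(Y|Z) = 0.5610
H(X,Y,Z) = 1.7547 → H(X,Y|Z) = 1.1510

I(X;Y|Z) = 0.6036 + 0.5610 - 1.1510 = 0.0135 nats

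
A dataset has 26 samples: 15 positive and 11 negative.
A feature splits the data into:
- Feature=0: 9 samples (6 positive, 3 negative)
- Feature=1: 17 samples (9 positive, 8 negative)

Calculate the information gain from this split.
0.0128 bits

Information Gain = H(Y) - H(Y|Feature)

Before split:
P(positive) = 15/26 = 0.5769
H(Y) = 0.9829 bits

After split:
Feature=0: H = 0.9183 bits (weight = 9/26)
Feature=1: H = 0.9975 bits (weight = 17/26)
H(Y|Feature) = (9/26)×0.9183 + (17/26)×0.9975 = 0.9701 bits

Information Gain = 0.9829 - 0.9701 = 0.0128 bits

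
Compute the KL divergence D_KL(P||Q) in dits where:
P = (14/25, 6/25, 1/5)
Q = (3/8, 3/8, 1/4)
0.0316 dits

KL divergence: D_KL(P||Q) = Σ p(x) log(p(x)/q(x))

Computing term by term:
  x=0: 14/25 × log_10[(14/25)/(3/8)] = 14/25 × 0.1742 = 0.0975
  x=1: 6/25 × log_10[(6/25)/(3/8)] = 6/25 × -0.1938 = -0.0465
  x=2: 1/5 × log_10[(1/5)/(1/4)] = 1/5 × -0.0969 = -0.0194

D_KL(P||Q) = 0.0316 dits

Note: KL divergence is always non-negative and equals 0 iff P = Q.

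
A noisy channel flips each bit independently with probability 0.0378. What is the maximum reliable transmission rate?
0.7679 bits

For a binary symmetric channel (BSC) with error probability p:
Capacity C = 1 - H(p) bits per symbol

where H(p) = -p log₂(p) - (1-p) log₂(1-p) is the binary entropy function.

H(0.0378) = 0.2321 bits
C = 1 - 0.2321 = 0.7679 bits per symbol

This means we can reliably transmit up to 0.7679 bits of information per channel use.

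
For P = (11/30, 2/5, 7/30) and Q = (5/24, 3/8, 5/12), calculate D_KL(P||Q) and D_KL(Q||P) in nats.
D_KL(P||Q) = 0.0978, D_KL(Q||P) = 0.0996

KL divergence is not symmetric: D_KL(P||Q) ≠ D_KL(Q||P) in general.

D_KL(P||Q) = 0.0978 nats
D_KL(Q||P) = 0.0996 nats

No, they are not equal!

This asymmetry is why KL divergence is not a true distance metric.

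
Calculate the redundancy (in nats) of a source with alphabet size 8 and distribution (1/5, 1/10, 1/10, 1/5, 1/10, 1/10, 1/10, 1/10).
0.0541 nats

Redundancy measures how far a source is from maximum entropy:
R = H_max - H(X)

Maximum entropy for 8 symbols: H_max = log_e(8) = 2.0794 nats
Actual entropy: H(X) = 2.0253 nats
Redundancy: R = 2.0794 - 2.0253 = 0.0541 nats

This redundancy represents potential for compression: the source could be compressed by 0.0541 nats per symbol.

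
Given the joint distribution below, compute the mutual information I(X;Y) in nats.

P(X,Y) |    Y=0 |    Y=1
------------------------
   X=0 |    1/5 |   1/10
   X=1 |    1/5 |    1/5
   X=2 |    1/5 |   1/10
0.0138 nats

Mutual information: I(X;Y) = H(X) + H(Y) - H(X,Y)

Marginals:
P(X) = (3/10, 2/5, 3/10), H(X) = 1.0889 nats
P(Y) = (3/5, 2/5), H(Y) = 0.6730 nats

Joint entropy: H(X,Y) = 1.7481 nats

I(X;Y) = 1.0889 + 0.6730 - 1.7481 = 0.0138 nats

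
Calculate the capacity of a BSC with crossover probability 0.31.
0.1068 bits

For a binary symmetric channel (BSC) with error probability p:
Capacity C = 1 - H(p) bits per symbol

where H(p) = -p log₂(p) - (1-p) log₂(1-p) is the binary entropy function.

H(0.31) = 0.8932 bits
C = 1 - 0.8932 = 0.1068 bits per symbol

This means we can reliably transmit up to 0.1068 bits of information per channel use.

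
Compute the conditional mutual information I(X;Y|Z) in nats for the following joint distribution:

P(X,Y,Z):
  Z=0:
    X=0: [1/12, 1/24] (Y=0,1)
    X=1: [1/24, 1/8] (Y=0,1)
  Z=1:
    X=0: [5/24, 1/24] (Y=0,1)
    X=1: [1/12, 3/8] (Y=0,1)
0.1758 nats

Conditional mutual information: I(X;Y|Z) = H(X|Z) + H(Y|Z) - H(X,Y|Z)

H(Z) = 0.6036
H(X,Z) = 1.2627 → H(X|Z) = 0.6591
H(Y,Z) = 1.2827 → H(Y|Z) = 0.6791
H(X,Y,Z) = 1.7659 → H(X,Y|Z) = 1.1623

I(X;Y|Z) = 0.6591 + 0.6791 - 1.1623 = 0.1758 nats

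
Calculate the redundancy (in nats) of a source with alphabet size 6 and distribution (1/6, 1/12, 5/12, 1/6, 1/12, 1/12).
0.2085 nats

Redundancy measures how far a source is from maximum entropy:
R = H_max - H(X)

Maximum entropy for 6 symbols: H_max = log_e(6) = 1.7918 nats
Actual entropy: H(X) = 1.5833 nats
Redundancy: R = 1.7918 - 1.5833 = 0.2085 nats

This redundancy represents potential for compression: the source could be compressed by 0.2085 nats per symbol.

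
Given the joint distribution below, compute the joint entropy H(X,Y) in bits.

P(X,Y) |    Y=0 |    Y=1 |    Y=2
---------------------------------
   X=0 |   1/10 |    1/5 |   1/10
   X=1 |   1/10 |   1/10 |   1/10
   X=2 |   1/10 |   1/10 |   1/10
3.1219 bits

Joint entropy is H(X,Y) = -Σ_{x,y} p(x,y) log p(x,y).

Summing over all non-zero entries:
H(X,Y) = -[1/10·log_2(1/10) + 1/5·log_2(1/5) + 1/10·log_2(1/10) + 1/10·log_2(1/10) + 1/10·log_2(1/10) + 1/10·log_2(1/10) + 1/10·log_2(1/10) + 1/10·log_2(1/10) + 1/10·log_2(1/10)]
H(X,Y) = 3.1219 bits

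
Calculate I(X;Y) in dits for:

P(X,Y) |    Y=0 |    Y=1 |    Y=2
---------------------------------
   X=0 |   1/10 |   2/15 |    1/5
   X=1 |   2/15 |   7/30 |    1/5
0.0032 dits

Mutual information: I(X;Y) = H(X) + H(Y) - H(X,Y)

Marginals:
P(X) = (13/30, 17/30), H(X) = 0.2972 dits
P(Y) = (7/30, 11/30, 2/5), H(Y) = 0.4664 dits

Joint entropy: H(X,Y) = 0.7604 dits

I(X;Y) = 0.2972 + 0.4664 - 0.7604 = 0.0032 dits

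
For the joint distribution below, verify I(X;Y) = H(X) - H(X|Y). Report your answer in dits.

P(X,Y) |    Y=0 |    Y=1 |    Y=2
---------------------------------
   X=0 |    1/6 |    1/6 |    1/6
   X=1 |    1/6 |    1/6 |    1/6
I(X;Y) = 0.0000 dits

Mutual information has multiple equivalent forms:
- I(X;Y) = H(X) - H(X|Y)
- I(X;Y) = H(Y) - H(Y|X)
- I(X;Y) = H(X) + H(Y) - H(X,Y)

Computing all quantities:
H(X) = 0.3010, H(Y) = 0.4771, H(X,Y) = 0.7782
H(X|Y) = 0.3010, H(Y|X) = 0.4771

Verification:
H(X) - H(X|Y) = 0.3010 - 0.3010 = 0.0000
H(Y) - H(Y|X) = 0.4771 - 0.4771 = 0.0000
H(X) + H(Y) - H(X,Y) = 0.3010 + 0.4771 - 0.7782 = 0.0000

All forms give I(X;Y) = 0.0000 dits. ✓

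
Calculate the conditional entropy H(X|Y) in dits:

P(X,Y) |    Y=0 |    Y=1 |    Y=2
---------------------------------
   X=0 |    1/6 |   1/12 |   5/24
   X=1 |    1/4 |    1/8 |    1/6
0.2946 dits

Using the chain rule: H(X|Y) = H(X,Y) - H(Y)

First, compute H(X,Y) = 0.7546 dits

Marginal P(Y) = (5/12, 5/24, 3/8)
H(Y) = 0.4601 dits

H(X|Y) = H(X,Y) - H(Y) = 0.7546 - 0.4601 = 0.2946 dits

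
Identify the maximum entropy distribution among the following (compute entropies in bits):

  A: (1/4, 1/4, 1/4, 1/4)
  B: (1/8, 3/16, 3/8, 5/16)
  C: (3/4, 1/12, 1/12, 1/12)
A

For a discrete distribution over n outcomes, entropy is maximized by the uniform distribution.

Computing entropies:
H(A) = 2.0000 bits
H(B) = 1.8829 bits
H(C) = 1.2075 bits

The uniform distribution (where all probabilities equal 1/4) achieves the maximum entropy of log_2(4) = 2.0000 bits.

Distribution A has the highest entropy.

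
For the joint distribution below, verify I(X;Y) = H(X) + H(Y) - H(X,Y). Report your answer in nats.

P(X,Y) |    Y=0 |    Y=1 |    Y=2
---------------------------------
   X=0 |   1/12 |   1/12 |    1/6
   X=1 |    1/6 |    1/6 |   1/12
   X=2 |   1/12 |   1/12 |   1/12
I(X;Y) = 0.0378 nats

Mutual information has multiple equivalent forms:
- I(X;Y) = H(X) - H(X|Y)
- I(X;Y) = H(Y) - H(Y|X)
- I(X;Y) = H(X) + H(Y) - H(X,Y)

Computing all quantities:
H(X) = 1.0776, H(Y) = 1.0986, H(X,Y) = 2.1383
H(X|Y) = 1.0397, H(Y|X) = 1.0608

Verification:
H(X) - H(X|Y) = 1.0776 - 1.0397 = 0.0378
H(Y) - H(Y|X) = 1.0986 - 1.0608 = 0.0378
H(X) + H(Y) - H(X,Y) = 1.0776 + 1.0986 - 2.1383 = 0.0378

All forms give I(X;Y) = 0.0378 nats. ✓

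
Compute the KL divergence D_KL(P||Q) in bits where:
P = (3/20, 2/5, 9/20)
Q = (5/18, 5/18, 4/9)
0.0851 bits

KL divergence: D_KL(P||Q) = Σ p(x) log(p(x)/q(x))

Computing term by term:
  x=0: 3/20 × log_2[(3/20)/(5/18)] = 3/20 × -0.8890 = -0.1333
  x=1: 2/5 × log_2[(2/5)/(5/18)] = 2/5 × 0.5261 = 0.2104
  x=2: 9/20 × log_2[(9/20)/(4/9)] = 9/20 × 0.0179 = 0.0081

D_KL(P||Q) = 0.0851 bits

Note: KL divergence is always non-negative and equals 0 iff P = Q.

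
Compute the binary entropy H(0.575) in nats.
0.6819 nats

The binary entropy function is:
H(p) = -p log(p) - (1-p) log(1-p)

H(0.575) = -0.575 × log_e(0.575) - 0.425 × log_e(0.425)
H(0.575) = 0.6819 nats

Note: Binary entropy is maximized at p=0.5 (H=1 bit) and minimized at p=0 or p=1 (H=0).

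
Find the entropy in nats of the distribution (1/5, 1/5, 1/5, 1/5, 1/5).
1.6094 nats

Shannon entropy is H(X) = -Σ p(x) log p(x).

For P = (1/5, 1/5, 1/5, 1/5, 1/5):
H = -1/5 × log_e(1/5) -1/5 × log_e(1/5) -1/5 × log_e(1/5) -1/5 × log_e(1/5) -1/5 × log_e(1/5)
H = 1.6094 nats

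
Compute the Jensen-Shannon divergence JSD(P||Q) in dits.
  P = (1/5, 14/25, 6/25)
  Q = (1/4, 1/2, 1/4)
0.0010 dits

Jensen-Shannon divergence is:
JSD(P||Q) = 0.5 × D_KL(P||M) + 0.5 × D_KL(Q||M)
where M = 0.5 × (P + Q) is the mixture distribution.

M = 0.5 × (1/5, 14/25, 6/25) + 0.5 × (1/4, 1/2, 1/4) = (9/40, 0.53, 0.245)

D_KL(P||M) = 0.0010 dits
D_KL(Q||M) = 0.0010 dits

JSD(P||Q) = 0.5 × 0.0010 + 0.5 × 0.0010 = 0.0010 dits

Unlike KL divergence, JSD is symmetric and bounded: 0 ≤ JSD ≤ log(2).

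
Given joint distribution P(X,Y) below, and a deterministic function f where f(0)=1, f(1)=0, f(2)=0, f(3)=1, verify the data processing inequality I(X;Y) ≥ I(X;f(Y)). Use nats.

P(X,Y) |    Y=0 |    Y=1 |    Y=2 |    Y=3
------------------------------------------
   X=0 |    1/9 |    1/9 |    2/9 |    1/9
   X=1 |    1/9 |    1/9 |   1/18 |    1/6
I(X;Y) = 0.0529, I(X;f(Y)) = 0.0252, inequality holds: 0.0529 ≥ 0.0252

Data Processing Inequality: For any Markov chain X → Y → Z, we have I(X;Y) ≥ I(X;Z).

Here Z = f(Y) is a deterministic function of Y, forming X → Y → Z.

Original I(X;Y) = 0.0529 nats

After applying f:
P(X,Z) where Z=f(Y):
- P(X,Z=0) = P(X,Y=1) + P(X,Y=2)
- P(X,Z=1) = P(X,Y=0) + P(X,Y=3)

I(X;Z) = I(X;f(Y)) = 0.0252 nats

Verification: 0.0529 ≥ 0.0252 ✓

Information cannot be created by processing; the function f can only lose information about X.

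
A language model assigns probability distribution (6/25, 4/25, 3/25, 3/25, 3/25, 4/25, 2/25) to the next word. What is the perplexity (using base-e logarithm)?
6.6478

Perplexity is e^H (or exp(H) for natural log).

First, H = -Σ p log p = 1.8943 nats
Perplexity = e^1.8943 = 6.6478

Interpretation: The model's uncertainty is equivalent to choosing uniformly among 6.6 options.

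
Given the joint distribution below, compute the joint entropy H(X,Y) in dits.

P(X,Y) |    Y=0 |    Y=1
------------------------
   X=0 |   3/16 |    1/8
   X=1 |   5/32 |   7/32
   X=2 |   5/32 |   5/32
0.7715 dits

Joint entropy is H(X,Y) = -Σ_{x,y} p(x,y) log p(x,y).

Summing over all non-zero entries:
H(X,Y) = -[3/16·log_10(3/16) + 1/8·log_10(1/8) + 5/32·log_10(5/32) + 7/32·log_10(7/32) + 5/32·log_10(5/32) + 5/32·log_10(5/32)]
H(X,Y) = 0.7715 dits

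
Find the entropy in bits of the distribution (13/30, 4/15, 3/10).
1.5524 bits

Shannon entropy is H(X) = -Σ p(x) log p(x).

For P = (13/30, 4/15, 3/10):
H = -13/30 × log_2(13/30) -4/15 × log_2(4/15) -3/10 × log_2(3/10)
H = 1.5524 bits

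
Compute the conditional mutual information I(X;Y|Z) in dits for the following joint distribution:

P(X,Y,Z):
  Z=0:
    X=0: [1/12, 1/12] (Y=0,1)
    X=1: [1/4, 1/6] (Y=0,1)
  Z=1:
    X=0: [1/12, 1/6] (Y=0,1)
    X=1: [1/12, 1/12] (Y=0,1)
0.0036 dits

Conditional mutual information: I(X;Y|Z) = H(X|Z) + H(Y|Z) - H(X,Y|Z)

H(Z) = 0.2950
H(X,Z) = 0.5683 → H(X|Z) = 0.2734
H(Y,Z) = 0.5898 → H(Y|Z) = 0.2948
H(X,Y,Z) = 0.8596 → H(X,Y|Z) = 0.5646

I(X;Y|Z) = 0.2734 + 0.2948 - 0.5646 = 0.0036 dits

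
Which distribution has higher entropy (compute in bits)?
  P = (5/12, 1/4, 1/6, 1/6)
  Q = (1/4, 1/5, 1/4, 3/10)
Q

Computing entropies in bits:
H(P) = 1.8879
H(Q) = 1.9855

Distribution Q has higher entropy.

Intuition: The distribution closer to uniform (more spread out) has higher entropy.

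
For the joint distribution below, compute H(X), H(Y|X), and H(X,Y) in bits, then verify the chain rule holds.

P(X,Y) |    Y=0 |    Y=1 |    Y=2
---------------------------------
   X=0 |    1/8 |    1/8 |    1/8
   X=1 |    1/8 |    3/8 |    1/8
H(X,Y) = 2.4056, H(X) = 0.9544, H(Y|X) = 1.4512 (all in bits)

Chain rule: H(X,Y) = H(X) + H(Y|X)

Left side — joint entropy directly:
H(X,Y) = -Σ p(x,y) log p(x,y) = 2.4056 bits

Right side — compute H(Y|X) from the conditional distributions:
P(X) = (3/8, 5/8), so H(X) = 0.9544 bits
H(Y|X) = Σ_x P(X=x) · H(Y|X=x):
  P(Y|X=0) = (1/3, 1/3, 1/3), H(Y|X=0) = 1.5850, weight P(X=0) = 3/8
  P(Y|X=1) = (1/5, 3/5, 1/5), H(Y|X=1) = 1.3710, weight P(X=1) = 5/8
H(Y|X) = 1.4512 bits

H(X) + H(Y|X) = 0.9544 + 1.4512 = 2.4056 bits

Both sides equal 2.4056 bits. ✓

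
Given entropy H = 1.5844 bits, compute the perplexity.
2.9988

Perplexity is 2^H (or exp(H) for natural log).

H = 1.5844 bits
Perplexity = 2^1.5844 = 2.9988

Interpretation: The model's uncertainty is equivalent to choosing uniformly among 3.0 options.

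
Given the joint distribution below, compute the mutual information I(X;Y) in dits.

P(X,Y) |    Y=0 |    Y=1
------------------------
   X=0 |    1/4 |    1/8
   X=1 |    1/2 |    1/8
0.0047 dits

Mutual information: I(X;Y) = H(X) + H(Y) - H(X,Y)

Marginals:
P(X) = (3/8, 5/8), H(X) = 0.2873 dits
P(Y) = (3/4, 1/4), H(Y) = 0.2442 dits

Joint entropy: H(X,Y) = 0.5268 dits

I(X;Y) = 0.2873 + 0.2442 - 0.5268 = 0.0047 dits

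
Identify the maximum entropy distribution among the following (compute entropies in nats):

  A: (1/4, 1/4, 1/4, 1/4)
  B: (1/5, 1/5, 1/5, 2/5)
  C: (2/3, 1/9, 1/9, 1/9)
A

For a discrete distribution over n outcomes, entropy is maximized by the uniform distribution.

Computing entropies:
H(A) = 1.3863 nats
H(B) = 1.3322 nats
H(C) = 1.0027 nats

The uniform distribution (where all probabilities equal 1/4) achieves the maximum entropy of log_e(4) = 1.3863 nats.

Distribution A has the highest entropy.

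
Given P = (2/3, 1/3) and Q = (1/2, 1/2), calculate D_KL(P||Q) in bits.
0.0817 bits

KL divergence: D_KL(P||Q) = Σ p(x) log(p(x)/q(x))

Computing term by term:
  x=0: 2/3 × log_2[(2/3)/(1/2)] = 2/3 × 0.4150 = 0.2767
  x=1: 1/3 × log_2[(1/3)/(1/2)] = 1/3 × -0.5850 = -0.1950

D_KL(P||Q) = 0.0817 bits

Note: KL divergence is always non-negative and equals 0 iff P = Q.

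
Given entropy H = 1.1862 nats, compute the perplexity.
3.2746

Perplexity is e^H (or exp(H) for natural log).

H = 1.1862 nats
Perplexity = e^1.1862 = 3.2746

Interpretation: The model's uncertainty is equivalent to choosing uniformly among 3.3 options.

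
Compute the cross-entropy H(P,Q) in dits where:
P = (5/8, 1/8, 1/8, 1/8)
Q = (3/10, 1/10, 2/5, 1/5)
0.5889 dits

Cross-entropy: H(P,Q) = -Σ p(x) log q(x)

Alternatively: H(P,Q) = H(P) + D_KL(P||Q)
H(P) = 0.4662 dits
D_KL(P||Q) = 0.1227 dits

H(P,Q) = 0.4662 + 0.1227 = 0.5889 dits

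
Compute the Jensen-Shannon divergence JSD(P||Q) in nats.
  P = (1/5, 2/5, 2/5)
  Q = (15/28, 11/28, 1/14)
0.1029 nats

Jensen-Shannon divergence is:
JSD(P||Q) = 0.5 × D_KL(P||M) + 0.5 × D_KL(Q||M)
where M = 0.5 × (P + Q) is the mixture distribution.

M = 0.5 × (1/5, 2/5, 2/5) + 0.5 × (15/28, 11/28, 1/14) = (0.367857, 0.396429, 0.235714)

D_KL(P||M) = 0.0932 nats
D_KL(Q||M) = 0.1125 nats

JSD(P||Q) = 0.5 × 0.0932 + 0.5 × 0.1125 = 0.1029 nats

Unlike KL divergence, JSD is symmetric and bounded: 0 ≤ JSD ≤ log(2).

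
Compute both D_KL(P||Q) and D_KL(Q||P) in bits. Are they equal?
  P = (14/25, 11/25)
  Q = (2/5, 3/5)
D_KL(P||Q) = 0.0750, D_KL(Q||P) = 0.0743

KL divergence is not symmetric: D_KL(P||Q) ≠ D_KL(Q||P) in general.

D_KL(P||Q) = 0.0750 bits
D_KL(Q||P) = 0.0743 bits

No, they are not equal!

This asymmetry is why KL divergence is not a true distance metric.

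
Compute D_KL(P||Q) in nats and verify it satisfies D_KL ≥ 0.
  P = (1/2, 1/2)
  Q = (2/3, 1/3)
0.0589 nats

KL divergence satisfies the Gibbs inequality: D_KL(P||Q) ≥ 0 for all distributions P, Q.

D_KL(P||Q) = Σ p(x) log(p(x)/q(x))
Term by term:
  x=0: 1/2 × log_e[(1/2)/(2/3)] = -0.1438
  x=1: 1/2 × log_e[(1/2)/(1/3)] = 0.2027
D_KL(P||Q) = 0.0589 nats

D_KL(P||Q) = 0.0589 ≥ 0 ✓

This non-negativity is a fundamental property: relative entropy cannot be negative because it measures how different Q is from P.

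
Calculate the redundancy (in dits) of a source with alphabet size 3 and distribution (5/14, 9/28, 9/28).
0.0005 dits

Redundancy measures how far a source is from maximum entropy:
R = H_max - H(X)

Maximum entropy for 3 symbols: H_max = log_10(3) = 0.4771 dits
Actual entropy: H(X) = 0.4766 dits
Redundancy: R = 0.4771 - 0.4766 = 0.0005 dits

This redundancy represents potential for compression: the source could be compressed by 0.0005 dits per symbol.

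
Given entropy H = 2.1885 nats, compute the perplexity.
8.9218

Perplexity is e^H (or exp(H) for natural log).

H = 2.1885 nats
Perplexity = e^2.1885 = 8.9218

Interpretation: The model's uncertainty is equivalent to choosing uniformly among 8.9 options.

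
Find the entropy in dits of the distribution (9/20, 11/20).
0.2989 dits

Shannon entropy is H(X) = -Σ p(x) log p(x).

For P = (9/20, 11/20):
H = -9/20 × log_10(9/20) -11/20 × log_10(11/20)
H = 0.2989 dits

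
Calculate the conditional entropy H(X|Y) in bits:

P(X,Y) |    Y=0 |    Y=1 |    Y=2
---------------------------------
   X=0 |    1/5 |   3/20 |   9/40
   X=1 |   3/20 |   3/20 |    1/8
0.9739 bits

Using the chain rule: H(X|Y) = H(X,Y) - H(Y)

First, compute H(X,Y) = 2.5552 bits

Marginal P(Y) = (7/20, 3/10, 7/20)
H(Y) = 1.5813 bits

H(X|Y) = H(X,Y) - H(Y) = 2.5552 - 1.5813 = 0.9739 bits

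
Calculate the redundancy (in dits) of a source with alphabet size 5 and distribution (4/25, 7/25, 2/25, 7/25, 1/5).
0.0345 dits

Redundancy measures how far a source is from maximum entropy:
R = H_max - H(X)

Maximum entropy for 5 symbols: H_max = log_10(5) = 0.6990 dits
Actual entropy: H(X) = 0.6645 dits
Redundancy: R = 0.6990 - 0.6645 = 0.0345 dits

This redundancy represents potential for compression: the source could be compressed by 0.0345 dits per symbol.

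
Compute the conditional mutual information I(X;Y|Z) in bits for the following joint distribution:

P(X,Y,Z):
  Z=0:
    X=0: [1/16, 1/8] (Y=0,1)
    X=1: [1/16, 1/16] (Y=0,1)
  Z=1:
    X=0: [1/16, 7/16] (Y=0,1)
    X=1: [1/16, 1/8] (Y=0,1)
0.0326 bits

Conditional mutual information: I(X;Y|Z) = H(X|Z) + H(Y|Z) - H(X,Y|Z)

H(Z) = 0.8960
H(X,Z) = 1.7806 → H(X|Z) = 0.8846
H(Y,Z) = 1.6697 → H(Y|Z) = 0.7737
H(X,Y,Z) = 2.5218 → H(X,Y|Z) = 1.6257

I(X;Y|Z) = 0.8846 + 0.7737 - 1.6257 = 0.0326 bits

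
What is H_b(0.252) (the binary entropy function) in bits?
0.8144 bits

The binary entropy function is:
H(p) = -p log(p) - (1-p) log(1-p)

H(0.252) = -0.252 × log_2(0.252) - 0.748 × log_2(0.748)
H(0.252) = 0.8144 bits

Note: Binary entropy is maximized at p=0.5 (H=1 bit) and minimized at p=0 or p=1 (H=0).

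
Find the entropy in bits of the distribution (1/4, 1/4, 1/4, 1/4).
2.0000 bits

Shannon entropy is H(X) = -Σ p(x) log p(x).

For P = (1/4, 1/4, 1/4, 1/4):
H = -1/4 × log_2(1/4) -1/4 × log_2(1/4) -1/4 × log_2(1/4) -1/4 × log_2(1/4)
H = 2.0000 bits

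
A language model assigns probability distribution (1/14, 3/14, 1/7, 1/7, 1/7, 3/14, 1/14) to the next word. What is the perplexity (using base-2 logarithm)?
6.4958

Perplexity is 2^H (or exp(H) for natural log).

First, H = -Σ p log p = 2.6995 bits
Perplexity = 2^2.6995 = 6.4958

Interpretation: The model's uncertainty is equivalent to choosing uniformly among 6.5 options.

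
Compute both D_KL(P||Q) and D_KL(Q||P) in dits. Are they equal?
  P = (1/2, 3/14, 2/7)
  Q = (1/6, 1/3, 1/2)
D_KL(P||Q) = 0.1280, D_KL(Q||P) = 0.1060

KL divergence is not symmetric: D_KL(P||Q) ≠ D_KL(Q||P) in general.

D_KL(P||Q) = 0.1280 dits
D_KL(Q||P) = 0.1060 dits

No, they are not equal!

This asymmetry is why KL divergence is not a true distance metric.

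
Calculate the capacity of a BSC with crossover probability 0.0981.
0.5371 bits

For a binary symmetric channel (BSC) with error probability p:
Capacity C = 1 - H(p) bits per symbol

where H(p) = -p log₂(p) - (1-p) log₂(1-p) is the binary entropy function.

H(0.0981) = 0.4629 bits
C = 1 - 0.4629 = 0.5371 bits per symbol

This means we can reliably transmit up to 0.5371 bits of information per channel use.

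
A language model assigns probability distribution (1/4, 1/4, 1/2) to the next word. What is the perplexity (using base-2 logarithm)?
2.8284

Perplexity is 2^H (or exp(H) for natural log).

First, H = -Σ p log p = 1.5000 bits
Perplexity = 2^1.5000 = 2.8284

Interpretation: The model's uncertainty is equivalent to choosing uniformly among 2.8 options.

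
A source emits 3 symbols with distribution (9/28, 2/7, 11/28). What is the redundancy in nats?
0.0088 nats

Redundancy measures how far a source is from maximum entropy:
R = H_max - H(X)

Maximum entropy for 3 symbols: H_max = log_e(3) = 1.0986 nats
Actual entropy: H(X) = 1.0898 nats
Redundancy: R = 1.0986 - 1.0898 = 0.0088 nats

This redundancy represents potential for compression: the source could be compressed by 0.0088 nats per symbol.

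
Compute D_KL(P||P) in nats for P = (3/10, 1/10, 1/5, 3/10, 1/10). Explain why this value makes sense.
0.0000 nats

KL divergence satisfies the Gibbs inequality: D_KL(P||Q) ≥ 0 for all distributions P, Q.

D_KL(P||Q) = Σ p(x) log(p(x)/q(x))
Each term is p(x) × log_e(p(x)/p(x)) = p(x) × log_e(1) = 0, so the sum is 0.
D_KL(P||Q) = 0.0000 nats

When P = Q, the KL divergence is exactly 0, as there is no 'divergence' between identical distributions.

This non-negativity is a fundamental property: relative entropy cannot be negative because it measures how different Q is from P.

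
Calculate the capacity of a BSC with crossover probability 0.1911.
0.2962 bits

For a binary symmetric channel (BSC) with error probability p:
Capacity C = 1 - H(p) bits per symbol

where H(p) = -p log₂(p) - (1-p) log₂(1-p) is the binary entropy function.

H(0.1911) = 0.7038 bits
C = 1 - 0.7038 = 0.2962 bits per symbol

This means we can reliably transmit up to 0.2962 bits of information per channel use.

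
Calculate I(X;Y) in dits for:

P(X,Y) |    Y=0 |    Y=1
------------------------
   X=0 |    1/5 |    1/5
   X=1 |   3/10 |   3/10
0.0000 dits

Mutual information: I(X;Y) = H(X) + H(Y) - H(X,Y)

Marginals:
P(X) = (2/5, 3/5), H(X) = 0.2923 dits
P(Y) = (1/2, 1/2), H(Y) = 0.3010 dits

Joint entropy: H(X,Y) = 0.5933 dits

I(X;Y) = 0.2923 + 0.3010 - 0.5933 = 0.0000 dits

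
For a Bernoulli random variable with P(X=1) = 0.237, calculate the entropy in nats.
0.5476 nats

The binary entropy function is:
H(p) = -p log(p) - (1-p) log(1-p)

H(0.237) = -0.237 × log_e(0.237) - 0.763 × log_e(0.763)
H(0.237) = 0.5476 nats

Note: Binary entropy is maximized at p=0.5 (H=1 bit) and minimized at p=0 or p=1 (H=0).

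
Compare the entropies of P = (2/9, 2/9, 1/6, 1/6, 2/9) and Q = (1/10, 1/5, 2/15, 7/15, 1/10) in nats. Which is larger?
P

Computing entropies in nats:
H(P) = 1.6000
H(Q) = 1.4067

Distribution P has higher entropy.

Intuition: The distribution closer to uniform (more spread out) has higher entropy.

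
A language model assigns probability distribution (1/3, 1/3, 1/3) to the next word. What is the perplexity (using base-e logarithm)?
3.0000

Perplexity is e^H (or exp(H) for natural log).

First, H = -Σ p log p = 1.0986 nats
Perplexity = e^1.0986 = 3.0000

Interpretation: The model's uncertainty is equivalent to choosing uniformly among 3.0 options.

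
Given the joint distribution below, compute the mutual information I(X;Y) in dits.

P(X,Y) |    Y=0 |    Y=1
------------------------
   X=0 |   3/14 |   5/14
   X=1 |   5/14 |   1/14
0.0485 dits

Mutual information: I(X;Y) = H(X) + H(Y) - H(X,Y)

Marginals:
P(X) = (4/7, 3/7), H(X) = 0.2966 dits
P(Y) = (4/7, 3/7), H(Y) = 0.2966 dits

Joint entropy: H(X,Y) = 0.5446 dits

I(X;Y) = 0.2966 + 0.2966 - 0.5446 = 0.0485 dits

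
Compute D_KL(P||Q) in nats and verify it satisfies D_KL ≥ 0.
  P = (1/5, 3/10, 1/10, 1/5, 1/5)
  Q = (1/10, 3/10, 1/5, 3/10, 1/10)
0.1269 nats

KL divergence satisfies the Gibbs inequality: D_KL(P||Q) ≥ 0 for all distributions P, Q.

D_KL(P||Q) = Σ p(x) log(p(x)/q(x))
Term by term:
  x=0: 1/5 × log_e[(1/5)/(1/10)] = 0.1386
  x=1: 3/10 × log_e[(3/10)/(3/10)] = 0.0000
  x=2: 1/10 × log_e[(1/10)/(1/5)] = -0.0693
  x=3: 1/5 × log_e[(1/5)/(3/10)] = -0.0811
  x=4: 1/5 × log_e[(1/5)/(1/10)] = 0.1386
D_KL(P||Q) = 0.1269 nats

D_KL(P||Q) = 0.1269 ≥ 0 ✓

This non-negativity is a fundamental property: relative entropy cannot be negative because it measures how different Q is from P.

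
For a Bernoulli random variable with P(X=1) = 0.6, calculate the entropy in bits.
0.9710 bits

The binary entropy function is:
H(p) = -p log(p) - (1-p) log(1-p)

H(0.6) = -0.6 × log_2(0.6) - 0.4 × log_2(0.4)
H(0.6) = 0.9710 bits

Note: Binary entropy is maximized at p=0.5 (H=1 bit) and minimized at p=0 or p=1 (H=0).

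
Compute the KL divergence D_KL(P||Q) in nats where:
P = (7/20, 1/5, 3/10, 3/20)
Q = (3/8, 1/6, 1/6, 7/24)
0.0889 nats

KL divergence: D_KL(P||Q) = Σ p(x) log(p(x)/q(x))

Computing term by term:
  x=0: 7/20 × log_e[(7/20)/(3/8)] = 7/20 × -0.0690 = -0.0241
  x=1: 1/5 × log_e[(1/5)/(1/6)] = 1/5 × 0.1823 = 0.0365
  x=2: 3/10 × log_e[(3/10)/(1/6)] = 3/10 × 0.5878 = 0.1763
  x=3: 3/20 × log_e[(3/20)/(7/24)] = 3/20 × -0.6650 = -0.0997

D_KL(P||Q) = 0.0889 nats

Note: KL divergence is always non-negative and equals 0 iff P = Q.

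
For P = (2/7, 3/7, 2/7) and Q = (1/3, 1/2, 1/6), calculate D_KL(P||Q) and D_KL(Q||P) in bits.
D_KL(P||Q) = 0.0633, D_KL(Q||P) = 0.0557

KL divergence is not symmetric: D_KL(P||Q) ≠ D_KL(Q||P) in general.

D_KL(P||Q) = 0.0633 bits
D_KL(Q||P) = 0.0557 bits

No, they are not equal!

This asymmetry is why KL divergence is not a true distance metric.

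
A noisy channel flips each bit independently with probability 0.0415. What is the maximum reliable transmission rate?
0.7509 bits

For a binary symmetric channel (BSC) with error probability p:
Capacity C = 1 - H(p) bits per symbol

where H(p) = -p log₂(p) - (1-p) log₂(1-p) is the binary entropy function.

H(0.0415) = 0.2491 bits
C = 1 - 0.2491 = 0.7509 bits per symbol

This means we can reliably transmit up to 0.7509 bits of information per channel use.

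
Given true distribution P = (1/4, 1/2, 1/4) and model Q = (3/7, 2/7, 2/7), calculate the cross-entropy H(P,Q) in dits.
0.5000 dits

Cross-entropy: H(P,Q) = -Σ p(x) log q(x)

Alternatively: H(P,Q) = H(P) + D_KL(P||Q)
H(P) = 0.4515 dits
D_KL(P||Q) = 0.0485 dits

H(P,Q) = 0.4515 + 0.0485 = 0.5000 dits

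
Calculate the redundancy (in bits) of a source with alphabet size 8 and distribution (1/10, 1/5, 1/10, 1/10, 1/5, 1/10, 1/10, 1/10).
0.0781 bits

Redundancy measures how far a source is from maximum entropy:
R = H_max - H(X)

Maximum entropy for 8 symbols: H_max = log_2(8) = 3.0000 bits
Actual entropy: H(X) = 2.9219 bits
Redundancy: R = 3.0000 - 2.9219 = 0.0781 bits

This redundancy represents potential for compression: the source could be compressed by 0.0781 bits per symbol.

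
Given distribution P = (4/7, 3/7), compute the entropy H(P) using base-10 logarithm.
0.2966 dits

Shannon entropy is H(X) = -Σ p(x) log p(x).

For P = (4/7, 3/7):
H = -4/7 × log_10(4/7) -3/7 × log_10(3/7)
H = 0.2966 dits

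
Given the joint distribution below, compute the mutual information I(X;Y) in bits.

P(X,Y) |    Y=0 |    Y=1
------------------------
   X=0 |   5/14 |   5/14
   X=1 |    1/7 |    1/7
0.0000 bits

Mutual information: I(X;Y) = H(X) + H(Y) - H(X,Y)

Marginals:
P(X) = (5/7, 2/7), H(X) = 0.8631 bits
P(Y) = (1/2, 1/2), H(Y) = 1.0000 bits

Joint entropy: H(X,Y) = 1.8631 bits

I(X;Y) = 0.8631 + 1.0000 - 1.8631 = 0.0000 bits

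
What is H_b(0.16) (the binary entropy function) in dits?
0.1909 dits

The binary entropy function is:
H(p) = -p log(p) - (1-p) log(1-p)

H(0.16) = -0.16 × log_10(0.16) - 0.84 × log_10(0.84)
H(0.16) = 0.1909 dits

Note: Binary entropy is maximized at p=0.5 (H=1 bit) and minimized at p=0 or p=1 (H=0).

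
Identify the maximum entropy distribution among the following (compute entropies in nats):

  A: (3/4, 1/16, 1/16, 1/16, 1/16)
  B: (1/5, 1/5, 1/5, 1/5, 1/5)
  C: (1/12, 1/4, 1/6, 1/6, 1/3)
B

For a discrete distribution over n outcomes, entropy is maximized by the uniform distribution.

Computing entropies:
H(A) = 0.9089 nats
H(B) = 1.6094 nats
H(C) = 1.5171 nats

The uniform distribution (where all probabilities equal 1/5) achieves the maximum entropy of log_e(5) = 1.6094 nats.

Distribution B has the highest entropy.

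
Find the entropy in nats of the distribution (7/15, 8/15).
0.6909 nats

Shannon entropy is H(X) = -Σ p(x) log p(x).

For P = (7/15, 8/15):
H = -7/15 × log_e(7/15) -8/15 × log_e(8/15)
H = 0.6909 nats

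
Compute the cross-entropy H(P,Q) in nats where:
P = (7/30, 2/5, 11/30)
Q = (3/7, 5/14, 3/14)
1.1744 nats

Cross-entropy: H(P,Q) = -Σ p(x) log q(x)

Alternatively: H(P,Q) = H(P) + D_KL(P||Q)
H(P) = 1.0740 nats
D_KL(P||Q) = 0.1004 nats

H(P,Q) = 1.0740 + 0.1004 = 1.1744 nats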